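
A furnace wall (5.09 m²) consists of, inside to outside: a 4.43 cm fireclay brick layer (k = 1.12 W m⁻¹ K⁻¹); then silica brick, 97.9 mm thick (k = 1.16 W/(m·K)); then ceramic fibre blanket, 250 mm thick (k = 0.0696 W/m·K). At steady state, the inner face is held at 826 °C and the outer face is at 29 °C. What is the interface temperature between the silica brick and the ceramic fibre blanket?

T = 799 °C

Treat each layer as a resistance in series:
  R_fireclay brick = L/(kA) = 0.0443/(1.12·5.09) = 0.007771 K/W
  R_silica brick = L/(kA) = 0.0979/(1.16·5.09) = 0.01658 K/W
  R_ceramic fibre blanket = L/(kA) = 0.250/(0.0696·5.09) = 0.7057 K/W
ΣR = 0.007771 + 0.01658 + 0.7057 = 0.7301 K/W
Q = ΔT/ΣR = (826 °C − 29 °C)/0.7301 = 1092 W
From the inner boundary to the silica brick/ceramic fibre blanket interface, ΣR_partial = 0.02435 K/W.
T_interface = T_in − Q·ΣR_partial = 826 °C − (1092)(0.02435) = 799 °C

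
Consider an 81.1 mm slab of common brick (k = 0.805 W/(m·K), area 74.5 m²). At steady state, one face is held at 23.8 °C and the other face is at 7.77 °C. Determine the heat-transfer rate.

Q = kA·ΔT/L = 0.805 × 74.5 × |23.8 °C − 7.77 °C| / 0.0811 = 11900 W

Q = 11900 W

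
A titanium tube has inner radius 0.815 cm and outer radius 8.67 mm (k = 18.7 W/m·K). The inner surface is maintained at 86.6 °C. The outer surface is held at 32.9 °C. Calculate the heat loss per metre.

Q' = 102 kW/m

Q' = 2πk·ΔT/ln(r₂/r₁) = 2π × 18.7 × 53.7 / ln(0.00867/0.00815) = 1.02×10^5 W/m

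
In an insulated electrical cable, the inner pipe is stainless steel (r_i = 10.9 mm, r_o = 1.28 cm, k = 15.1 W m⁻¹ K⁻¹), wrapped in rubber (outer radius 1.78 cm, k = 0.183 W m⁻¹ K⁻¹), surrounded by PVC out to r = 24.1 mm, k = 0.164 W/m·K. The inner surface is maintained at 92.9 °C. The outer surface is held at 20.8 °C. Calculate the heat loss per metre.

Q' = 124 W/m

Treat each layer as a resistance in series:
  R'_stainless steel = ln(0.0128/0.0109)/(2πk) = 0.1607/(2π·15.1) = 0.001694 m·K/W
  R'_rubber = ln(0.0178/0.0128)/(2πk) = 0.3298/(2π·0.183) = 0.2868 m·K/W
  R'_PVC = ln(0.0241/0.0178)/(2πk) = 0.3030/(2π·0.164) = 0.2941 m·K/W
ΣR = 0.001694 + 0.2868 + 0.2941 = 0.5826 m·K/W
Q' = ΔT/ΣR = (92.9 °C − 20.8 °C)/0.5826 = 124 W/m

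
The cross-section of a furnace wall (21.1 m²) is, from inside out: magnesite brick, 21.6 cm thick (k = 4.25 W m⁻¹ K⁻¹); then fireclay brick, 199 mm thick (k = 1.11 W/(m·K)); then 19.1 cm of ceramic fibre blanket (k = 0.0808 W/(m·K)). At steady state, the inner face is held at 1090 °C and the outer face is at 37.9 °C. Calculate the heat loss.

Resistance network (inner→outer):
  R_magnesite brick = L/(kA) = 0.216/(4.25·21.1) = 0.002409 K/W
  R_fireclay brick = L/(kA) = 0.199/(1.11·21.1) = 0.008497 K/W
  R_ceramic fibre blanket = L/(kA) = 0.191/(0.0808·21.1) = 0.1120 K/W
ΣR = 0.002409 + 0.008497 + 0.1120 = 0.1229 K/W
Q = ΔT/ΣR = (1090 °C − 37.9 °C)/0.1229 = 8560 W

Q = 8.56 kW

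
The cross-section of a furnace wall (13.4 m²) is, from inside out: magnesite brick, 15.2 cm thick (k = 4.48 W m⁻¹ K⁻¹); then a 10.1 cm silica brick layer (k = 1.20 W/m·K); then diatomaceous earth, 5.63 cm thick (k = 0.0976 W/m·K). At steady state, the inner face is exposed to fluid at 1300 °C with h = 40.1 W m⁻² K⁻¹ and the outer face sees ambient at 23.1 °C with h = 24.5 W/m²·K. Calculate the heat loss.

Treat each layer as a resistance in series:
  R_conv,in = 1/(hA) = 1/(40.1·13.4) = 0.001861 K/W
  R_magnesite brick = L/(kA) = 0.152/(4.48·13.4) = 0.002532 K/W
  R_silica brick = L/(kA) = 0.101/(1.20·13.4) = 0.006281 K/W
  R_diatomaceous earth = L/(kA) = 0.0563/(0.0976·13.4) = 0.04305 K/W
  R_conv,out = 1/(hA) = 1/(24.5·13.4) = 0.003046 K/W
ΣR = 0.001861 + 0.002532 + 0.006281 + 0.04305 + 0.003046 = 0.05677 K/W
Q = ΔT/ΣR = (1300 °C − 23.1 °C)/0.05677 = 22500 W

Q = 22.5 kW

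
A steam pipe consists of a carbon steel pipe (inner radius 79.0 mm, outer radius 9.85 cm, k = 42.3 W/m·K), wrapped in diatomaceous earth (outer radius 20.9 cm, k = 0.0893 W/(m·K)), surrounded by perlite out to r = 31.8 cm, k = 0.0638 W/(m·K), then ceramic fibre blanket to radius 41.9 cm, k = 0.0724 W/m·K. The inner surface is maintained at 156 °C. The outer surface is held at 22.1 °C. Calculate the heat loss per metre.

Resistance network (inner→outer):
  R'_carbon steel = ln(0.0985/0.0790)/(2πk) = 0.2206/(2π·42.3) = 8.300×10^-4 m·K/W
  R'_diatomaceous earth = ln(0.209/0.0985)/(2πk) = 0.7523/(2π·0.0893) = 1.341 m·K/W
  R'_perlite = ln(0.318/0.209)/(2πk) = 0.4197/(2π·0.0638) = 1.047 m·K/W
  R'_ceramic fibre blanket = ln(0.419/0.318)/(2πk) = 0.2758/(2π·0.0724) = 0.6063 m·K/W
ΣR = 8.300×10^-4 + 1.341 + 1.047 + 0.6063 = 2.995 m·K/W
Q' = ΔT/ΣR = (156 °C − 22.1 °C)/2.995 = 44.7 W/m

Q' = 44.7 W/m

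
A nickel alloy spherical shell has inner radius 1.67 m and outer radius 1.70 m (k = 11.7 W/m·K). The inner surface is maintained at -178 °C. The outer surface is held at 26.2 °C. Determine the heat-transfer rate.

Q = 2.84×10^6 W

Q = 4πk·ΔT/(1/r₁ − 1/r₂) = 4π × 11.7 × 204.2 / (1/1.67 − 1/1.70) = 2.84×10^6 W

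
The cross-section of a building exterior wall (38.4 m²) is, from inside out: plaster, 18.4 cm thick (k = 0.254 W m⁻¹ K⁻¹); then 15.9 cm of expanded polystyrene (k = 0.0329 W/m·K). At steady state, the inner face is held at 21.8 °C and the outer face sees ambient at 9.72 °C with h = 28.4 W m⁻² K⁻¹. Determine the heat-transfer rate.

Series thermal resistances, inner to outer:
  R_plaster = L/(kA) = 0.184/(0.254·38.4) = 0.01886 K/W
  R_expanded polystyrene = L/(kA) = 0.159/(0.0329·38.4) = 0.1259 K/W
  R_conv,out = 1/(hA) = 1/(28.4·38.4) = 9.170×10^-4 K/W
ΣR = 0.01886 + 0.1259 + 9.170×10^-4 = 0.1457 K/W
Q = ΔT/ΣR = (21.8 °C − 9.72 °C)/0.1457 = 82.9 W

Q = 82.9 W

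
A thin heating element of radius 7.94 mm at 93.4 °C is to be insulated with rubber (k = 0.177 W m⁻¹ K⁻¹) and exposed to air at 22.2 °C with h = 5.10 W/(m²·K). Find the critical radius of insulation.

r_cr = 3.47 cm

For a cylinder, r_cr = k_ins/h = 0.177/5.10 = 0.0347 m = 3.47 cm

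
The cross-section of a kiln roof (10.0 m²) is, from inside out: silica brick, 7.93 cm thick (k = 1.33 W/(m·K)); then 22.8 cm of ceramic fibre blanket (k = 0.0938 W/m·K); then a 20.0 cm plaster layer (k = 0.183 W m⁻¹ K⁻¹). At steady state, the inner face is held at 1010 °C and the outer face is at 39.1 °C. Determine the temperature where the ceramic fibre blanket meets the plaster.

Series thermal resistances, inner to outer:
  R_silica brick = L/(kA) = 0.0793/(1.33·10.0) = 0.005962 K/W
  R_ceramic fibre blanket = L/(kA) = 0.228/(0.0938·10.0) = 0.2431 K/W
  R_plaster = L/(kA) = 0.200/(0.183·10.0) = 0.1093 K/W
ΣR = 0.005962 + 0.2431 + 0.1093 = 0.3584 K/W
Q = ΔT/ΣR = (1010 °C − 39.1 °C)/0.3584 = 2709 W
From the inner boundary to the ceramic fibre blanket/plaster interface, ΣR_partial = 0.2491 K/W.
T_interface = T_in − Q·ΣR_partial = 1010 °C − (2709)(0.2491) = 335 °C

T = 335 °C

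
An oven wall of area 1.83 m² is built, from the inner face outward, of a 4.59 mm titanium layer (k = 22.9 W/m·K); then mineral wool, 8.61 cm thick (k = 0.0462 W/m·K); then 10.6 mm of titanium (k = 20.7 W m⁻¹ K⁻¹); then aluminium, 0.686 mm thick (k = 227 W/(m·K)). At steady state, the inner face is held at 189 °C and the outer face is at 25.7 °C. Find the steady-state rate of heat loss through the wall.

Q = 160 W

Treat each layer as a resistance in series:
  R_titanium = L/(kA) = 0.00459/(22.9·1.83) = 1.095×10^-4 K/W
  R_mineral wool = L/(kA) = 0.0861/(0.0462·1.83) = 1.018 K/W
  R_titanium = L/(kA) = 0.0106/(20.7·1.83) = 2.798×10^-4 K/W
  R_aluminium = L/(kA) = 6.86×10^-4/(227·1.83) = 1.651×10^-6 K/W
ΣR = 1.095×10^-4 + 1.018 + 2.798×10^-4 + 1.651×10^-6 = 1.018 K/W
Q = ΔT/ΣR = (189 °C − 25.7 °C)/1.018 = 160 W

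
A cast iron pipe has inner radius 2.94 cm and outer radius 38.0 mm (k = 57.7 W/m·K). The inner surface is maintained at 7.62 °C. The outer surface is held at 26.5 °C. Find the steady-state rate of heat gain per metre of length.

Q' = 26700 W/m

Q' = 2πk·ΔT/ln(r₂/r₁) = 2π × 57.7 × 18.88 / ln(0.0380/0.0294) = 26700 W/m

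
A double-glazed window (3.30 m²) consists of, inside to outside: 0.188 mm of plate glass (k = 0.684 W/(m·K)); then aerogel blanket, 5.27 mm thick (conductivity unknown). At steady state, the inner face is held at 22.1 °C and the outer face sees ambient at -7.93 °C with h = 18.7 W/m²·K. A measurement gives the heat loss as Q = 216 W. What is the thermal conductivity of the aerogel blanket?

ΣR = ΔT/Q = |22.1 − -7.93|/216 = 0.1390 K/W
Known resistances:
  R_plate glass = L/(kA) = 1.88×10^-4/(0.684·3.30) = 8.329×10^-5 K/W
  R_conv,out = 1/(hA) = 1/(18.7·3.30) = 0.01620 K/W
R_aerogel blanket = ΣR − ΣR_known = 0.1390 − 0.01628 = 0.1227 K/W
L/(kA) = 0.1227 ⇒ k = 0.00527/(0.1227·3.30) = 0.0130 W/m·K

k = 0.0130 W/m·K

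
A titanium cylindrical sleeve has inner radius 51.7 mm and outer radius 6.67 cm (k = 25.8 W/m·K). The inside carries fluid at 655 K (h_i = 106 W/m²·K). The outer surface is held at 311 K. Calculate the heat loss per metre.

Treat each layer as a resistance in series:
  R'_conv,in = 1/(2πr h) = 1/(2π·0.0517·106) = 0.02904 m·K/W
  R'_titanium = ln(0.0667/0.0517)/(2πk) = 0.2547/(2π·25.8) = 0.001571 m·K/W
ΣR = 0.02904 + 0.001571 = 0.03061 m·K/W
Q' = ΔT/ΣR = (655 K − 311 K)/0.03061 = 11200 W/m

Q' = 11200 W/m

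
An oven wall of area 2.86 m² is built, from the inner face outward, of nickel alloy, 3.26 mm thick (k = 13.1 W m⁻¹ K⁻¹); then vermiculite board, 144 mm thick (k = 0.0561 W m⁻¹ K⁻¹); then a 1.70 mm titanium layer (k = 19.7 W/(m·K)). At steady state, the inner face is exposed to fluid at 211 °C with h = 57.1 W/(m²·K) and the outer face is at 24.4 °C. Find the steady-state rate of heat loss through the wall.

Resistance network (inner→outer):
  R_conv,in = 1/(hA) = 1/(57.1·2.86) = 0.006123 K/W
  R_nickel alloy = L/(kA) = 0.00326/(13.1·2.86) = 8.701×10^-5 K/W
  R_vermiculite board = L/(kA) = 0.144/(0.0561·2.86) = 0.8975 K/W
  R_titanium = L/(kA) = 0.00170/(19.7·2.86) = 3.017×10^-5 K/W
ΣR = 0.006123 + 8.701×10^-5 + 0.8975 + 3.017×10^-5 = 0.9037 K/W
Q = ΔT/ΣR = (211 °C − 24.4 °C)/0.9037 = 206 W

Q = 206 W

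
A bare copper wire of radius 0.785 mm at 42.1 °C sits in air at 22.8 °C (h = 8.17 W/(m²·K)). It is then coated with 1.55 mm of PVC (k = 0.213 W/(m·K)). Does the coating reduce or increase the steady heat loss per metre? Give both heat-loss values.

Critical radius for a cylinder: r_cr = k/h = 0.0261 m = 2.61 cm.
Outer radius after coating: r₂ = 7.85×10^-4 + 0.00155 = 0.002335 m.
Since r₁ < r_cr and r₂ ≤ r_cr, the coating moves toward the maximum at r_cr — heat loss rises.
Bare: R = 1/(2πr₁h) = 24.82 m·K/W; Q = 19.3/24.82 = 0.778 W/m.
Coated: R = R_cond + R_conv = 9.157 m·K/W; Q = 19.3/9.157 = 2.11 W/m.

increases: 0.778 → 2.11 W/m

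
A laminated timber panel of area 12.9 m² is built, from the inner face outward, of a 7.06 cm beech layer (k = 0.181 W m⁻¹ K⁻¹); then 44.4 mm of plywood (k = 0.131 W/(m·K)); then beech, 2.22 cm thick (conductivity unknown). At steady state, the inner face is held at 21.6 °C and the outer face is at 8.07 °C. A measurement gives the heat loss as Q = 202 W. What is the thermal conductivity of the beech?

k = 0.164 W/m·K

ΣR = ΔT/Q = |21.6 − 8.07|/202 = 0.06698 K/W
Known resistances:
  R_beech = L/(kA) = 0.0706/(0.181·12.9) = 0.03024 K/W
  R_plywood = L/(kA) = 0.0444/(0.131·12.9) = 0.02627 K/W
R_beech = ΣR − ΣR_known = 0.06698 − 0.05651 = 0.01047 K/W
L/(kA) = 0.01047 ⇒ k = 0.0222/(0.01047·12.9) = 0.164 W/m·K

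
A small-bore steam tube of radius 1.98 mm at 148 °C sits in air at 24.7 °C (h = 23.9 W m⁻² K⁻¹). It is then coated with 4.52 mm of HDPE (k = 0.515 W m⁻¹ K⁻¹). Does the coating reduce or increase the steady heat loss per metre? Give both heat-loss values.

increases: 36.7 → 88.6 W/m

Critical radius for a cylinder: r_cr = k/h = 0.0215 m = 2.15 cm.
Outer radius after coating: r₂ = 0.00198 + 0.00452 = 0.00650 m.
Since r₁ < r_cr and r₂ ≤ r_cr, the coating moves toward the maximum at r_cr — heat loss rises.
Bare: R = 1/(2πr₁h) = 3.363 m·K/W; Q = 123.3/3.363 = 36.7 W/m.
Coated: R = R_cond + R_conv = 1.392 m·K/W; Q = 123.3/1.392 = 88.6 W/m.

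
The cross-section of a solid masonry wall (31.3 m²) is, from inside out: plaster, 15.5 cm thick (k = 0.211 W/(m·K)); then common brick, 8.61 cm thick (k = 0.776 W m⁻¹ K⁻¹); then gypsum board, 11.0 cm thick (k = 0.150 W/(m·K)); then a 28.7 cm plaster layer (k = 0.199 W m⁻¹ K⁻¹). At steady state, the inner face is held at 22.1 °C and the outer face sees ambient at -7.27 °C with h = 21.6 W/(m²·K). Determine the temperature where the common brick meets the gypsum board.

T = 14.0 °C

Series thermal resistances, inner to outer:
  R_plaster = L/(kA) = 0.155/(0.211·31.3) = 0.02347 K/W
  R_common brick = L/(kA) = 0.0861/(0.776·31.3) = 0.003545 K/W
  R_gypsum board = L/(kA) = 0.110/(0.150·31.3) = 0.02343 K/W
  R_plaster = L/(kA) = 0.287/(0.199·31.3) = 0.04608 K/W
  R_conv,out = 1/(hA) = 1/(21.6·31.3) = 0.001479 K/W
ΣR = 0.02347 + 0.003545 + 0.02343 + 0.04608 + 0.001479 = 0.09800 K/W
Q = ΔT/ΣR = (22.1 °C − -7.27 °C)/0.09800 = 299.7 W
From the inner boundary to the common brick/gypsum board interface, ΣR_partial = 0.02702 K/W.
T_interface = T_in − Q·ΣR_partial = 22.1 °C − (299.7)(0.02702) = 14.0 °C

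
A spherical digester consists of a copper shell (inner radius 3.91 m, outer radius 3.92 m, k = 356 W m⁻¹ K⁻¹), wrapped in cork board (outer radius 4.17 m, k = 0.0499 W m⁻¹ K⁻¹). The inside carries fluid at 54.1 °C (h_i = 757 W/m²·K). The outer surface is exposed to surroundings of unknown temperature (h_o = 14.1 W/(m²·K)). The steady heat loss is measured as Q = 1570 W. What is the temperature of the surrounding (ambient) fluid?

T_out = 15.3 °C

Sum the resistances:
  R_conv,in = 1/(4πr²h) = 1/(4π·3.91²·757) = 6.876×10^-6 K/W
  R_copper = (1/3.91 − 1/3.92)/(4πk) = 6.524×10^-4/(4π·356) = 1.458×10^-7 K/W
  R_cork board = (1/3.92 − 1/4.17)/(4πk) = 0.01529/(4π·0.0499) = 0.02439 K/W
  R_conv,out = 1/(4πr²h) = 1/(4π·4.17²·14.1) = 3.246×10^-4 K/W
ΣR = 0.02472 K/W
ΔT = Q·ΣR = 1570 × 0.02472 = 38.81 K
Heat flows outward, so T_out = T_in − ΔT = 54.1 − 38.81 = 15.3 °C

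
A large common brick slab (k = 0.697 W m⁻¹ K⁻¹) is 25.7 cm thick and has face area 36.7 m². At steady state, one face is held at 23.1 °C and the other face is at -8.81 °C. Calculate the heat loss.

Q = kA·ΔT/L = 0.697 × 36.7 × |23.1 °C − -8.81 °C| / 0.257 = 3180 W

Q = 3180 W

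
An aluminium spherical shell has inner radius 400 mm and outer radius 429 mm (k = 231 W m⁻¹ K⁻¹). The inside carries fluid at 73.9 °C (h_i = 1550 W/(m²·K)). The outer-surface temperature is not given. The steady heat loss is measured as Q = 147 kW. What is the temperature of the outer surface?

T_out = 18.2 °C

Sum the resistances:
  R_conv,in = 1/(4πr²h) = 1/(4π·0.400²·1550) = 3.209×10^-4 K/W
  R_aluminium = (1/0.400 − 1/0.429)/(4πk) = 0.1690/(4π·231) = 5.822×10^-5 K/W
ΣR = 3.791×10^-4 K/W
ΔT = Q·ΣR = 1.47×10^5 × 3.791×10^-4 = 55.73 K
Heat flows outward, so T_out = T_in − ΔT = 73.9 − 55.73 = 18.2 °C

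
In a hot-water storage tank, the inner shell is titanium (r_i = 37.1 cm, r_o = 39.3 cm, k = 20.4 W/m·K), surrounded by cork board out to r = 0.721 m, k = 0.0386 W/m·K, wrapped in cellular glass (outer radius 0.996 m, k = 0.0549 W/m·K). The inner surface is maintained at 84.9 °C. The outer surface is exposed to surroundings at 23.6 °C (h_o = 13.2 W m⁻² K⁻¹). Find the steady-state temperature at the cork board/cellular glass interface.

T = 35.3 °C

Treat each layer as a resistance in series:
  R_titanium = (1/0.371 − 1/0.393)/(4πk) = 0.1509/(4π·20.4) = 5.886×10^-4 K/W
  R_cork board = (1/0.393 − 1/0.721)/(4πk) = 1.158/(4π·0.0386) = 2.386 K/W
  R_cellular glass = (1/0.721 − 1/0.996)/(4πk) = 0.3829/(4π·0.0549) = 0.5551 K/W
  R_conv,out = 1/(4πr²h) = 1/(4π·0.996²·13.2) = 0.006077 K/W
ΣR = 5.886×10^-4 + 2.386 + 0.5551 + 0.006077 = 2.948 K/W
Q = ΔT/ΣR = (84.9 °C − 23.6 °C)/2.948 = 20.79 W
From the inner boundary to the cork board/cellular glass interface, ΣR_partial = 2.387 K/W.
T_interface = T_in − Q·ΣR_partial = 84.9 °C − (20.79)(2.387) = 35.3 °C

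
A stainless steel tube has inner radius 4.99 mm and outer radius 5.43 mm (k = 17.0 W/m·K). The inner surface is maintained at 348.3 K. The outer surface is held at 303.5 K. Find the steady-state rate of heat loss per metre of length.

Q' = 56.6 kW/m

Q' = 2πk·ΔT/ln(r₂/r₁) = 2π × 17.0 × 44.8 / ln(0.00543/0.00499) = 56600 W/m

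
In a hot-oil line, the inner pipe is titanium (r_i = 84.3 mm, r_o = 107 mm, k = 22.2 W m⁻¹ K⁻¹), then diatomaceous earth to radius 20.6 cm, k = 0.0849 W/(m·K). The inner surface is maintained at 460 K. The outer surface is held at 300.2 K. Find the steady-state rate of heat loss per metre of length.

Q' = 130 W/m

Series thermal resistances, inner to outer:
  R'_titanium = ln(0.107/0.0843)/(2πk) = 0.2384/(2π·22.2) = 0.001709 m·K/W
  R'_diatomaceous earth = ln(0.206/0.107)/(2πk) = 0.6550/(2π·0.0849) = 1.228 m·K/W
ΣR = 0.001709 + 1.228 = 1.230 m·K/W
Q' = ΔT/ΣR = (460 K − 300.2 K)/1.230 = 130 W/m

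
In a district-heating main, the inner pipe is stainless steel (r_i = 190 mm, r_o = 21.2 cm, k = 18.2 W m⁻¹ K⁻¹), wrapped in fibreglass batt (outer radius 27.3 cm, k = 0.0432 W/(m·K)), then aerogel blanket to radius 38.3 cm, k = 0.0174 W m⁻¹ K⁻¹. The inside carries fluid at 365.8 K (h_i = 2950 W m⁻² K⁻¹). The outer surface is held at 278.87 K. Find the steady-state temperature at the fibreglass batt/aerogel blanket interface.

Series thermal resistances, inner to outer:
  R'_conv,in = 1/(2πr h) = 1/(2π·0.190·2950) = 2.840×10^-4 m·K/W
  R'_stainless steel = ln(0.212/0.190)/(2πk) = 0.1096/(2π·18.2) = 9.581×10^-4 m·K/W
  R'_fibreglass batt = ln(0.273/0.212)/(2πk) = 0.2529/(2π·0.0432) = 0.9317 m·K/W
  R'_aerogel blanket = ln(0.383/0.273)/(2πk) = 0.3386/(2π·0.0174) = 3.097 m·K/W
ΣR = 2.840×10^-4 + 9.581×10^-4 + 0.9317 + 3.097 = 4.030 m·K/W
Q' = ΔT/ΣR = (365.8 K − 278.87 K)/4.030 = 21.57 W/m
From the inner boundary to the fibreglass batt/aerogel blanket interface, ΣR_partial = 0.9329 m·K/W.
T_interface = T_in − Q'·ΣR_partial = 365.8 K − (21.57)(0.9329) = 345.7 K

T = 345.7 K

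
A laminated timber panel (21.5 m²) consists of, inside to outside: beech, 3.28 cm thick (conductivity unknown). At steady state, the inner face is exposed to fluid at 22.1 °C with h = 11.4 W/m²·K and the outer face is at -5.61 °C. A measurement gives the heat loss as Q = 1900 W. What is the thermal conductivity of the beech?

k = 0.145 W/m·K

ΣR = ΔT/Q = |22.1 − -5.61|/1900 = 0.01458 K/W
Known resistances:
  R_conv,in = 1/(hA) = 1/(11.4·21.5) = 0.004080 K/W
R_beech = ΣR − ΣR_known = 0.01458 − 0.004080 = 0.01050 K/W
L/(kA) = 0.01050 ⇒ k = 0.0328/(0.01050·21.5) = 0.145 W/m·K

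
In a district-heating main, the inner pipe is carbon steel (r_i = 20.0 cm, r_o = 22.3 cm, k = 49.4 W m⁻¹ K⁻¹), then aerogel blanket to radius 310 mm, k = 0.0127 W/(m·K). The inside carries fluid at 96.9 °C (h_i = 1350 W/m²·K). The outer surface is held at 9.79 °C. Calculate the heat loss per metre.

Q' = 21.1 W/m

Resistance network (inner→outer):
  R'_conv,in = 1/(2πr h) = 1/(2π·0.200·1350) = 5.895×10^-4 m·K/W
  R'_carbon steel = ln(0.223/0.200)/(2πk) = 0.1089/(2π·49.4) = 3.507×10^-4 m·K/W
  R'_aerogel blanket = ln(0.310/0.223)/(2πk) = 0.3294/(2π·0.0127) = 4.128 m·K/W
ΣR = 5.895×10^-4 + 3.507×10^-4 + 4.128 = 4.129 m·K/W
Q' = ΔT/ΣR = (96.9 °C − 9.79 °C)/4.129 = 21.1 W/m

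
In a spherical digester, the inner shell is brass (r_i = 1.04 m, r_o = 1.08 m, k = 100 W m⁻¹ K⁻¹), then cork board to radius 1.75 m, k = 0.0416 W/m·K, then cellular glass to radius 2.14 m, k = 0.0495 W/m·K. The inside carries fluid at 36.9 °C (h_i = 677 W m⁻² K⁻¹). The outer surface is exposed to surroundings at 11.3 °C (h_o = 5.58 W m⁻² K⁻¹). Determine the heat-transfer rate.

Q = 30.2 W

Series thermal resistances, inner to outer:
  R_conv,in = 1/(4πr²h) = 1/(4π·1.04²·677) = 1.087×10^-4 K/W
  R_brass = (1/1.04 − 1/1.08)/(4πk) = 0.03561/(4π·100) = 2.834×10^-5 K/W
  R_cork board = (1/1.08 − 1/1.75)/(4πk) = 0.3545/(4π·0.0416) = 0.6781 K/W
  R_cellular glass = (1/1.75 − 1/2.14)/(4πk) = 0.1041/(4π·0.0495) = 0.1674 K/W
  R_conv,out = 1/(4πr²h) = 1/(4π·2.14²·5.58) = 0.003114 K/W
ΣR = 1.087×10^-4 + 2.834×10^-5 + 0.6781 + 0.1674 + 0.003114 = 0.8488 K/W
Q = ΔT/ΣR = (36.9 °C − 11.3 °C)/0.8488 = 30.2 W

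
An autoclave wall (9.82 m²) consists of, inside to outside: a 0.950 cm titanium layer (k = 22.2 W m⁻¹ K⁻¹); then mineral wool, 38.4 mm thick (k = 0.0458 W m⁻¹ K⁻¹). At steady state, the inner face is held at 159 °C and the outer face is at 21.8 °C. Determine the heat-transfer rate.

Q = 1610 W

Treat each layer as a resistance in series:
  R_titanium = L/(kA) = 0.00950/(22.2·9.82) = 4.358×10^-5 K/W
  R_mineral wool = L/(kA) = 0.0384/(0.0458·9.82) = 0.08538 K/W
ΣR = 4.358×10^-5 + 0.08538 = 0.08542 K/W
Q = ΔT/ΣR = (159 °C − 21.8 °C)/0.08542 = 1610 W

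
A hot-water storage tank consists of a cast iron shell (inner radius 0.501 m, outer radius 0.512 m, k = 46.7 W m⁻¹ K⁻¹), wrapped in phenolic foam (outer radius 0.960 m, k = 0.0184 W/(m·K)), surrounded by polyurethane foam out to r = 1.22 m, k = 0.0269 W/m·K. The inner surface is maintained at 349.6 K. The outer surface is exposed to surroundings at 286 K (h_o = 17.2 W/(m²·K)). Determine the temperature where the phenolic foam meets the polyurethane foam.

Series thermal resistances, inner to outer:
  R_cast iron = (1/0.501 − 1/0.512)/(4πk) = 0.04288/(4π·46.7) = 7.307×10^-5 K/W
  R_phenolic foam = (1/0.512 − 1/0.960)/(4πk) = 0.9115/(4π·0.0184) = 3.942 K/W
  R_polyurethane foam = (1/0.960 − 1/1.22)/(4πk) = 0.2220/(4π·0.0269) = 0.6567 K/W
  R_conv,out = 1/(4πr²h) = 1/(4π·1.22²·17.2) = 0.003108 K/W
ΣR = 7.307×10^-5 + 3.942 + 0.6567 + 0.003108 = 4.602 K/W
Q = ΔT/ΣR = (349.6 K − 286 K)/4.602 = 13.82 W
From the inner boundary to the phenolic foam/polyurethane foam interface, ΣR_partial = 3.942 K/W.
T_interface = T_in − Q·ΣR_partial = 349.6 K − (13.82)(3.942) = 295.1 K

T = 295.1 K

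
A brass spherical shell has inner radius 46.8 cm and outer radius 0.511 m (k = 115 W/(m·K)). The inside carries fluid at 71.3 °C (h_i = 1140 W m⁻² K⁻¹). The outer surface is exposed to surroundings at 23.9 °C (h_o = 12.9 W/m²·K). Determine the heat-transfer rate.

Treat each layer as a resistance in series:
  R_conv,in = 1/(4πr²h) = 1/(4π·0.468²·1140) = 3.187×10^-4 K/W
  R_brass = (1/0.468 − 1/0.511)/(4πk) = 0.1798/(4π·115) = 1.244×10^-4 K/W
  R_conv,out = 1/(4πr²h) = 1/(4π·0.511²·12.9) = 0.02362 K/W
ΣR = 3.187×10^-4 + 1.244×10^-4 + 0.02362 = 0.02406 K/W
Q = ΔT/ΣR = (71.3 °C − 23.9 °C)/0.02406 = 1970 W

Q = 1970 W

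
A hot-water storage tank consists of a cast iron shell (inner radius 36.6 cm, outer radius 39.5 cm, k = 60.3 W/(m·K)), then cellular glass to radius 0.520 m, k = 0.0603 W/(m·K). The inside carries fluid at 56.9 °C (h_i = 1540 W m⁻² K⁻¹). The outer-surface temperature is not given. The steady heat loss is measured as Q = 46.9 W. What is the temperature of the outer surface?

T_out = 19.2 °C

Series resistances:
  R_conv,in = 1/(4πr²h) = 1/(4π·0.366²·1540) = 3.858×10^-4 K/W
  R_cast iron = (1/0.366 − 1/0.395)/(4πk) = 0.2006/(4π·60.3) = 2.647×10^-4 K/W
  R_cellular glass = (1/0.395 − 1/0.520)/(4πk) = 0.6086/(4π·0.0603) = 0.8031 K/W
ΣR = 0.8038 K/W
ΔT = Q·ΣR = 46.9 × 0.8038 = 37.70 K
Heat flows outward, so T_out = T_in − ΔT = 56.9 − 37.70 = 19.2 °C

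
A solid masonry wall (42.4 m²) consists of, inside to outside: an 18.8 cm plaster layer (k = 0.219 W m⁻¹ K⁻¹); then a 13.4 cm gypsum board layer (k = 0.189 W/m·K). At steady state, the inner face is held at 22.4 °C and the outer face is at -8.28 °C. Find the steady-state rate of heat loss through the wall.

Resistance network (inner→outer):
  R_plaster = L/(kA) = 0.188/(0.219·42.4) = 0.02025 K/W
  R_gypsum board = L/(kA) = 0.134/(0.189·42.4) = 0.01672 K/W
ΣR = 0.02025 + 0.01672 = 0.03697 K/W
Q = ΔT/ΣR = (22.4 °C − -8.28 °C)/0.03697 = 830 W

Q = 830 W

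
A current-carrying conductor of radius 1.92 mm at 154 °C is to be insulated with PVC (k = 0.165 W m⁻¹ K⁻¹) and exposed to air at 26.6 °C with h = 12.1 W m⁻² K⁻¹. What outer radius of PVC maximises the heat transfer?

r_cr = 1.36 cm

For a cylinder, r_cr = k_ins/h = 0.165/12.1 = 0.0136 m = 1.36 cm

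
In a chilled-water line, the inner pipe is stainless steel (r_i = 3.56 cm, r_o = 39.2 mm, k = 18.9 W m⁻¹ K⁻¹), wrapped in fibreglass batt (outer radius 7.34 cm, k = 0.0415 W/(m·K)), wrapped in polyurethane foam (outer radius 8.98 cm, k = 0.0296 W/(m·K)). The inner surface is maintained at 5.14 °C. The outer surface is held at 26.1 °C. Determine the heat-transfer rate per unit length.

Series thermal resistances, inner to outer:
  R'_stainless steel = ln(0.0392/0.0356)/(2πk) = 0.09633/(2π·18.9) = 8.112×10^-4 m·K/W
  R'_fibreglass batt = ln(0.0734/0.0392)/(2πk) = 0.6272/(2π·0.0415) = 2.406 m·K/W
  R'_polyurethane foam = ln(0.0898/0.0734)/(2πk) = 0.2017/(2π·0.0296) = 1.084 m·K/W
ΣR = 8.112×10^-4 + 2.406 + 1.084 = 3.491 m·K/W
Q' = ΔT/ΣR = (5.14 °C − 26.1 °C)/3.491 = -6.00 W/m
(Negative Q' ⇒ heat flows inward; heat gain = 6.00 W/m.)

Q' = 6.00 W/m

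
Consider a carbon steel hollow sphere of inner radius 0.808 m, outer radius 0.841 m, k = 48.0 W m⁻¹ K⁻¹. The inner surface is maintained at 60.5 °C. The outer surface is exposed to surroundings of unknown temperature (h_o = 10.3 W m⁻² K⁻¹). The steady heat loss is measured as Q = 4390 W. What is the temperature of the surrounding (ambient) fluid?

T_out = 12.2 °C

Series resistances:
  R_carbon steel = (1/0.808 − 1/0.841)/(4πk) = 0.04856/(4π·48.0) = 8.051×10^-5 K/W
  R_conv,out = 1/(4πr²h) = 1/(4π·0.841²·10.3) = 0.01092 K/W
ΣR = 0.01100 K/W
ΔT = Q·ΣR = 4390 × 0.01100 = 48.29 K
Heat flows outward, so T_out = T_in − ΔT = 60.5 − 48.29 = 12.2 °C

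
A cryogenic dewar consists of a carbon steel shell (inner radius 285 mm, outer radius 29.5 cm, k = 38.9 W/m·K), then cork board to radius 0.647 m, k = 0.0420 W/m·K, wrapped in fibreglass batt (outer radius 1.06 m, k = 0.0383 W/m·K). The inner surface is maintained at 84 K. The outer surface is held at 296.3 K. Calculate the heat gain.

Q = 44.7 W

Series thermal resistances, inner to outer:
  R_carbon steel = (1/0.285 − 1/0.295)/(4πk) = 0.1189/(4π·38.9) = 2.433×10^-4 K/W
  R_cork board = (1/0.295 − 1/0.647)/(4πk) = 1.844/(4π·0.0420) = 3.494 K/W
  R_fibreglass batt = (1/0.647 − 1/1.06)/(4πk) = 0.6022/(4π·0.0383) = 1.251 K/W
ΣR = 2.433×10^-4 + 3.494 + 1.251 = 4.745 K/W
Q = ΔT/ΣR = (84 K − 296.3 K)/4.745 = -44.7 W
(Negative Q ⇒ heat flows inward; heat gain = 44.7 W.)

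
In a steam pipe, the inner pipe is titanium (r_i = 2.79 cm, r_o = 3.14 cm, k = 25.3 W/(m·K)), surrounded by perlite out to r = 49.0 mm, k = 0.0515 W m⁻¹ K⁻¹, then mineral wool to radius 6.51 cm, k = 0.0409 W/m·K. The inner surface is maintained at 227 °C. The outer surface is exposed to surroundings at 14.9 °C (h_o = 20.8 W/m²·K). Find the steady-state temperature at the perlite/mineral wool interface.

T = 115 °C

Treat each layer as a resistance in series:
  R'_titanium = ln(0.0314/0.0279)/(2πk) = 0.1182/(2π·25.3) = 7.434×10^-4 m·K/W
  R'_perlite = ln(0.0490/0.0314)/(2πk) = 0.4450/(2π·0.0515) = 1.375 m·K/W
  R'_mineral wool = ln(0.0651/0.0490)/(2πk) = 0.2841/(2π·0.0409) = 1.106 m·K/W
  R'_conv,out = 1/(2πr h) = 1/(2π·0.0651·20.8) = 0.1175 m·K/W
ΣR = 7.434×10^-4 + 1.375 + 1.106 + 0.1175 = 2.599 m·K/W
Q' = ΔT/ΣR = (227 °C − 14.9 °C)/2.599 = 81.61 W/m
From the inner boundary to the perlite/mineral wool interface, ΣR_partial = 1.376 m·K/W.
T_interface = T_in − Q'·ΣR_partial = 227 °C − (81.61)(1.376) = 115 °C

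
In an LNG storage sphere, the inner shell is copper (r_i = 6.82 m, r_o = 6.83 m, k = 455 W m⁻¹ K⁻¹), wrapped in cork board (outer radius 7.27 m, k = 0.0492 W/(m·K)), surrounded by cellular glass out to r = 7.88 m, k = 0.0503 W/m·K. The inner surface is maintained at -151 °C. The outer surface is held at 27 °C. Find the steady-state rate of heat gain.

Series thermal resistances, inner to outer:
  R_copper = (1/6.82 − 1/6.83)/(4πk) = 2.147×10^-4/(4π·455) = 3.755×10^-8 K/W
  R_cork board = (1/6.83 − 1/7.27)/(4πk) = 0.008861/(4π·0.0492) = 0.01433 K/W
  R_cellular glass = (1/7.27 − 1/7.88)/(4πk) = 0.01065/(4π·0.0503) = 0.01685 K/W
ΣR = 3.755×10^-8 + 0.01433 + 0.01685 = 0.03118 K/W
Q = ΔT/ΣR = (-151 °C − 27 °C)/0.03118 = -5710 W
(Negative Q ⇒ heat flows inward; heat gain = 5710 W.)

Q = 5.71 kW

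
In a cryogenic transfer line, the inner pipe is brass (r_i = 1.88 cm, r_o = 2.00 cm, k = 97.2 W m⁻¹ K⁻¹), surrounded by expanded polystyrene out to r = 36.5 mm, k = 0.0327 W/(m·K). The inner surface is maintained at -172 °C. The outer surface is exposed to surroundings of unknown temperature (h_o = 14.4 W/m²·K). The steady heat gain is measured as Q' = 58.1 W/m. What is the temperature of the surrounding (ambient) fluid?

Sum the resistances:
  R'_brass = ln(0.0200/0.0188)/(2πk) = 0.06188/(2π·97.2) = 1.013×10^-4 m·K/W
  R'_expanded polystyrene = ln(0.0365/0.0200)/(2πk) = 0.6016/(2π·0.0327) = 2.928 m·K/W
  R'_conv,out = 1/(2πr h) = 1/(2π·0.0365·14.4) = 0.3028 m·K/W
ΣR = 3.231 m·K/W
ΔT = Q'·ΣR = 58.1 × 3.231 = 187.7 K
Heat flows inward, so T_out = T_in + ΔT = -172 + 187.7 = 15.7 °C

T_out = 15.7 °C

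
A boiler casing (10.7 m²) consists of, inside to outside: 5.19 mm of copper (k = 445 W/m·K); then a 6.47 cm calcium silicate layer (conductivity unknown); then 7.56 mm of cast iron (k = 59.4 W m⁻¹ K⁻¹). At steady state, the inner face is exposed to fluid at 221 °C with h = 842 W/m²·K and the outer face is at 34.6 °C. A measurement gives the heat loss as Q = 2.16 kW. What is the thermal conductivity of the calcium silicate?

ΣR = ΔT/Q = |221 − 34.6|/2160 = 0.08630 K/W
Known resistances:
  R_conv,in = 1/(hA) = 1/(842·10.7) = 1.110×10^-4 K/W
  R_copper = L/(kA) = 0.00519/(445·10.7) = 1.090×10^-6 K/W
  R_cast iron = L/(kA) = 0.00756/(59.4·10.7) = 1.189×10^-5 K/W
R_calcium silicate = ΣR − ΣR_known = 0.08630 − 1.240×10^-4 = 0.08618 K/W
L/(kA) = 0.08618 ⇒ k = 0.0647/(0.08618·10.7) = 0.0702 W/m·K

k = 0.0702 W/m·K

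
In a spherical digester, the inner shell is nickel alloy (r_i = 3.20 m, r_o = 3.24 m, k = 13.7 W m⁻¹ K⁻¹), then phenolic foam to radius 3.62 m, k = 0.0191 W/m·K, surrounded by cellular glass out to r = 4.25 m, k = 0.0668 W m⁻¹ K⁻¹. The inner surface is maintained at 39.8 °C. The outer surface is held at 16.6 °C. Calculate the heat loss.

Resistance network (inner→outer):
  R_nickel alloy = (1/3.20 − 1/3.24)/(4πk) = 0.003858/(4π·13.7) = 2.241×10^-5 K/W
  R_phenolic foam = (1/3.24 − 1/3.62)/(4πk) = 0.03240/(4π·0.0191) = 0.1350 K/W
  R_cellular glass = (1/3.62 − 1/4.25)/(4πk) = 0.04095/(4π·0.0668) = 0.04878 K/W
ΣR = 2.241×10^-5 + 0.1350 + 0.04878 = 0.1838 K/W
Q = ΔT/ΣR = (39.8 °C − 16.6 °C)/0.1838 = 126 W

Q = 126 W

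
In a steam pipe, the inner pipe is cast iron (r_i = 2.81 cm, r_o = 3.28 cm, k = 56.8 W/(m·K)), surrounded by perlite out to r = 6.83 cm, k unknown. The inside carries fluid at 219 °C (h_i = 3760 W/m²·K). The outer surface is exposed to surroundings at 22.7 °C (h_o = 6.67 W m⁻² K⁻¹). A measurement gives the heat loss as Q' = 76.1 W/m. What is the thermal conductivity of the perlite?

k = 0.0524 W/m·K

ΣR = ΔT/Q' = |219 − 22.7|/76.1 = 2.580 m·K/W
Known resistances:
  R'_conv,in = 1/(2πr h) = 1/(2π·0.0281·3760) = 0.001506 m·K/W
  R'_cast iron = ln(0.0328/0.0281)/(2πk) = 0.1547/(2π·56.8) = 4.334×10^-4 m·K/W
  R'_conv,out = 1/(2πr h) = 1/(2π·0.0683·6.67) = 0.3494 m·K/W
R_perlite = ΣR − ΣR_known = 2.580 − 0.3513 = 2.229 m·K/W
ln(r₂/r₁)/(2πk) = 2.229 ⇒ k = 0.7335/(2π·2.229) = 0.0524 W/m·K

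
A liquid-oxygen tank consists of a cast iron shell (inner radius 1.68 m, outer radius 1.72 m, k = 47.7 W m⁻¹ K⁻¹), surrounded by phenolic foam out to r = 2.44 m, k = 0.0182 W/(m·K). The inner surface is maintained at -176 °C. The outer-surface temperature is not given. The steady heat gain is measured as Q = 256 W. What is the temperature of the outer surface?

Sum the resistances:
  R_cast iron = (1/1.68 − 1/1.72)/(4πk) = 0.01384/(4π·47.7) = 2.309×10^-5 K/W
  R_phenolic foam = (1/1.72 − 1/2.44)/(4πk) = 0.1716/(4π·0.0182) = 0.7501 K/W
ΣR = 0.7501 K/W
ΔT = Q·ΣR = 256 × 0.7501 = 192.0 K
Heat flows inward, so T_out = T_in + ΔT = -176 + 192.0 = 16.0 °C

T_out = 16.0 °C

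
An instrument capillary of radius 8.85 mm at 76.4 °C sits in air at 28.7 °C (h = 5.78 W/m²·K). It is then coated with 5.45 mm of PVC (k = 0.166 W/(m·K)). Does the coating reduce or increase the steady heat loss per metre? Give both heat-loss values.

Critical radius for a cylinder: r_cr = k/h = 0.0287 m = 2.87 cm.
Outer radius after coating: r₂ = 0.00885 + 0.00545 = 0.01430 m.
Since r₁ < r_cr and r₂ ≤ r_cr, the coating moves toward the maximum at r_cr — heat loss rises.
Bare: R = 1/(2πr₁h) = 3.111 m·K/W; Q = 47.7/3.111 = 15.3 W/m.
Coated: R = R_cond + R_conv = 2.386 m·K/W; Q = 47.7/2.386 = 20.0 W/m.

increases: 15.3 → 20.0 W/m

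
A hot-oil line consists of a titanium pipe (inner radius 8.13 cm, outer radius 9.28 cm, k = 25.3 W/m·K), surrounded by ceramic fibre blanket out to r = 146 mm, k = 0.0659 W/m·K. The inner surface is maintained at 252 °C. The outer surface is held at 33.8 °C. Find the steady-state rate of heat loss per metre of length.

Q' = 199 W/m

Treat each layer as a resistance in series:
  R'_titanium = ln(0.0928/0.0813)/(2πk) = 0.1323/(2π·25.3) = 8.323×10^-4 m·K/W
  R'_ceramic fibre blanket = ln(0.146/0.0928)/(2πk) = 0.4532/(2π·0.0659) = 1.094 m·K/W
ΣR = 8.323×10^-4 + 1.094 = 1.095 m·K/W
Q' = ΔT/ΣR = (252 °C − 33.8 °C)/1.095 = 199 W/m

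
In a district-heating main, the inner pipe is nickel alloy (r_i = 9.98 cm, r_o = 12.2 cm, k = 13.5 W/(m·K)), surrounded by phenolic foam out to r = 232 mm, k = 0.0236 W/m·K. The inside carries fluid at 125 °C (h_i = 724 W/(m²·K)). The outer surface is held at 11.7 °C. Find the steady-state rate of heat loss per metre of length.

Treat each layer as a resistance in series:
  R'_conv,in = 1/(2πr h) = 1/(2π·0.0998·724) = 0.002203 m·K/W
  R'_nickel alloy = ln(0.122/0.0998)/(2πk) = 0.2009/(2π·13.5) = 0.002368 m·K/W
  R'_phenolic foam = ln(0.232/0.122)/(2πk) = 0.6427/(2π·0.0236) = 4.334 m·K/W
ΣR = 0.002203 + 0.002368 + 4.334 = 4.339 m·K/W
Q' = ΔT/ΣR = (125 °C − 11.7 °C)/4.339 = 26.1 W/m

Q' = 26.1 W/m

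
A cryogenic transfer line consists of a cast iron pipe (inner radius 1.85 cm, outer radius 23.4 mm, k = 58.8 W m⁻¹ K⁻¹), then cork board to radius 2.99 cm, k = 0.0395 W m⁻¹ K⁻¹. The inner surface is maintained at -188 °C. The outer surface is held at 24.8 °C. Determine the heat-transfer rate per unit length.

Q' = 215 W/m

Series thermal resistances, inner to outer:
  R'_cast iron = ln(0.0234/0.0185)/(2πk) = 0.2350/(2π·58.8) = 6.360×10^-4 m·K/W
  R'_cork board = ln(0.0299/0.0234)/(2πk) = 0.2451/(2π·0.0395) = 0.9877 m·K/W
ΣR = 6.360×10^-4 + 0.9877 = 0.9883 m·K/W
Q' = ΔT/ΣR = (-188 °C − 24.8 °C)/0.9883 = -215 W/m
(Negative Q' ⇒ heat flows inward; heat gain = 215 W/m.)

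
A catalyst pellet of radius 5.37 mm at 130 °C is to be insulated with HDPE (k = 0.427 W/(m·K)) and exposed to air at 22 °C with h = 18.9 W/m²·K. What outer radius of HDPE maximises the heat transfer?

For a sphere, r_cr = 2k_ins/h = 2·0.427/18.9 = 0.0452 m = 4.52 cm

r_cr = 4.52 cm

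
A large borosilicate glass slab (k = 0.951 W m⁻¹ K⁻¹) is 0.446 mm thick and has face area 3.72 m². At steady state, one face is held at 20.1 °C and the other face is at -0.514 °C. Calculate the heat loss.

Q = 1.64×10^5 W

Q = kA·ΔT/L = 0.951 × 3.72 × |20.1 °C − -0.514 °C| / 4.46×10^-4 = 1.64×10^5 W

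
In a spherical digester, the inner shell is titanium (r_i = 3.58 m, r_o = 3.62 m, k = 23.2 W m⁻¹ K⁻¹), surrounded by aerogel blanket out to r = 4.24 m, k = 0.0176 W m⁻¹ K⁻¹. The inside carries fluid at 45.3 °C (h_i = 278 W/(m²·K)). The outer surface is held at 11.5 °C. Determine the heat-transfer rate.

Resistance network (inner→outer):
  R_conv,in = 1/(4πr²h) = 1/(4π·3.58²·278) = 2.233×10^-5 K/W
  R_titanium = (1/3.58 − 1/3.62)/(4πk) = 0.003087/(4π·23.2) = 1.059×10^-5 K/W
  R_aerogel blanket = (1/3.62 − 1/4.24)/(4πk) = 0.04039/(4π·0.0176) = 0.1826 K/W
ΣR = 2.233×10^-5 + 1.059×10^-5 + 0.1826 = 0.1826 K/W
Q = ΔT/ΣR = (45.3 °C − 11.5 °C)/0.1826 = 185 W

Q = 185 W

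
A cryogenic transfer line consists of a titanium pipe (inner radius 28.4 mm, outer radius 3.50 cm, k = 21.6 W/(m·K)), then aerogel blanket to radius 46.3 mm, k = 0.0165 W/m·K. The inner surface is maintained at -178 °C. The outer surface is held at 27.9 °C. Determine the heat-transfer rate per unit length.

Series thermal resistances, inner to outer:
  R'_titanium = ln(0.0350/0.0284)/(2πk) = 0.2090/(2π·21.6) = 0.001540 m·K/W
  R'_aerogel blanket = ln(0.0463/0.0350)/(2πk) = 0.2798/(2π·0.0165) = 2.699 m·K/W
ΣR = 0.001540 + 2.699 = 2.701 m·K/W
Q' = ΔT/ΣR = (-178 °C − 27.9 °C)/2.701 = -76.2 W/m
(Negative Q' ⇒ heat flows inward; heat gain = 76.2 W/m.)

Q' = 76.2 W/m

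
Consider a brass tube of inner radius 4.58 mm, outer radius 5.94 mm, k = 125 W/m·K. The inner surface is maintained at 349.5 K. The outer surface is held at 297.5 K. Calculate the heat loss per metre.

Q' = 157 kW/m

Q' = 2πk·ΔT/ln(r₂/r₁) = 2π × 125 × 52 / ln(0.00594/0.00458) = 1.57×10^5 W/m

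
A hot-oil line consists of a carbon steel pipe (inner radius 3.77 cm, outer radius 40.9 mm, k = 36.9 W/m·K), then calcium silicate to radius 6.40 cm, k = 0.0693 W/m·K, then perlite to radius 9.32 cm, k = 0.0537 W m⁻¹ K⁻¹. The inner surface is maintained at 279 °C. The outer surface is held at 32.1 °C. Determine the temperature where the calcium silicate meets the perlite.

T = 160 °C

Series thermal resistances, inner to outer:
  R'_carbon steel = ln(0.0409/0.0377)/(2πk) = 0.08147/(2π·36.9) = 3.514×10^-4 m·K/W
  R'_calcium silicate = ln(0.0640/0.0409)/(2πk) = 0.4478/(2π·0.0693) = 1.028 m·K/W
  R'_perlite = ln(0.0932/0.0640)/(2πk) = 0.3759/(2π·0.0537) = 1.114 m·K/W
ΣR = 3.514×10^-4 + 1.028 + 1.114 = 2.142 m·K/W
Q' = ΔT/ΣR = (279 °C − 32.1 °C)/2.142 = 115.3 W/m
From the inner boundary to the calcium silicate/perlite interface, ΣR_partial = 1.028 m·K/W.
T_interface = T_in − Q'·ΣR_partial = 279 °C − (115.3)(1.028) = 160 °C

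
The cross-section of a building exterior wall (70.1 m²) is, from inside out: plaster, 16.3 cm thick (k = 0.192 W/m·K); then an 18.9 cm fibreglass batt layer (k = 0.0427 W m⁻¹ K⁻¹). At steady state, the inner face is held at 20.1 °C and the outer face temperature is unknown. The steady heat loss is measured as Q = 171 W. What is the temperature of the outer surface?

Sum the resistances:
  R_plaster = L/(kA) = 0.163/(0.192·70.1) = 0.01211 K/W
  R_fibreglass batt = L/(kA) = 0.189/(0.0427·70.1) = 0.06314 K/W
ΣR = 0.07525 K/W
ΔT = Q·ΣR = 171 × 0.07525 = 12.87 K
Heat flows outward, so T_out = T_in − ΔT = 20.1 − 12.87 = 7.23 °C

T_out = 7.23 °C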